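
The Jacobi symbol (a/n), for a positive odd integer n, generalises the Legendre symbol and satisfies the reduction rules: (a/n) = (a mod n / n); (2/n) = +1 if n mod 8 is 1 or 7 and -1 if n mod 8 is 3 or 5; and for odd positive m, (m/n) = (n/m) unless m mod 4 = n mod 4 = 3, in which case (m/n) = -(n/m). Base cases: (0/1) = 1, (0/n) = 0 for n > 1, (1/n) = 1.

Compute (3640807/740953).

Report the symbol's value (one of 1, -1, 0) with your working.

(3640807/740953) = (676995/740953)   [reduce mod 740953]
reciprocity: (676995/740953) = +1·(740953/676995) since 676995 mod 4 = 3, 740953 mod 4 = 1; sign now +1
(740953/676995) = (63958/676995)   [reduce mod 676995]
63958 = 2^1·31979; (2/676995) = -1 since 676995 mod 8 = 3, so (63958/676995) = (-1)^1·(31979/676995); sign now -1
reciprocity: (31979/676995) = -1·(676995/31979) since 31979 mod 4 = 3, 676995 mod 4 = 3; sign now +1
(676995/31979) = (5436/31979)   [reduce mod 31979]
5436 = 2^2·1359; (2/31979) = -1 since 31979 mod 8 = 3, so (5436/31979) = (-1)^2·(1359/31979); sign now +1
reciprocity: (1359/31979) = -1·(31979/1359) since 1359 mod 4 = 3, 31979 mod 4 = 3; sign now -1
(31979/1359) = (722/1359)   [reduce mod 1359]
722 = 2^1·361; (2/1359) = +1 since 1359 mod 8 = 7, so (722/1359) = (+1)^1·(361/1359); sign now -1
reciprocity: (361/1359) = +1·(1359/361) since 361 mod 4 = 1, 1359 mod 4 = 3; sign now -1
(1359/361) = (276/361)   [reduce mod 361]
276 = 2^2·69; (2/361) = +1 since 361 mod 8 = 1, so (276/361) = (+1)^2·(69/361); sign now -1
reciprocity: (69/361) = +1·(361/69) since 69 mod 4 = 1, 361 mod 4 = 1; sign now -1
(361/69) = (16/69)   [reduce mod 69]
16 = 2^4·1; (2/69) = -1 since 69 mod 8 = 5, so (16/69) = (-1)^4·(1/69); sign now -1
(1/69) = 1; final value = sign = -1

-1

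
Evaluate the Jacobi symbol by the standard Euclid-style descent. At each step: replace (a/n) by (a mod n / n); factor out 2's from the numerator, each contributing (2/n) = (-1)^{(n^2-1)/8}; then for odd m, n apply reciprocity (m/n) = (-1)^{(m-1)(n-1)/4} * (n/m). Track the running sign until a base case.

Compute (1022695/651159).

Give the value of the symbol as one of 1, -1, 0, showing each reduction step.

(1022695/651159) = (371536/651159)   [reduce mod 651159]
371536 = 2^4·23221; (2/651159) = +1 since 651159 mod 8 = 7, so (371536/651159) = (+1)^4·(23221/651159); sign now +1
reciprocity: (23221/651159) = +1·(651159/23221) since 23221 mod 4 = 1, 651159 mod 4 = 3; sign now +1
(651159/23221) = (971/23221)   [reduce mod 23221]
reciprocity: (971/23221) = +1·(23221/971) since 971 mod 4 = 3, 23221 mod 4 = 1; sign now +1
(23221/971) = (888/971)   [reduce mod 971]
888 = 2^3·111; (2/971) = -1 since 971 mod 8 = 3, so (888/971) = (-1)^3·(111/971); sign now -1
reciprocity: (111/971) = -1·(971/111) since 111 mod 4 = 3, 971 mod 4 = 3; sign now +1
(971/111) = (83/111)   [reduce mod 111]
reciprocity: (83/111) = -1·(111/83) since 83 mod 4 = 3, 111 mod 4 = 3; sign now -1
(111/83) = (28/83)   [reduce mod 83]
28 = 2^2·7; (2/83) = -1 since 83 mod 8 = 3, so (28/83) = (-1)^2·(7/83); sign now -1
reciprocity: (7/83) = -1·(83/7) since 7 mod 4 = 3, 83 mod 4 = 3; sign now +1
(83/7) = (6/7)   [reduce mod 7]
6 = 2^1·3; (2/7) = +1 since 7 mod 8 = 7, so (6/7) = (+1)^1·(3/7); sign now +1
reciprocity: (3/7) = -1·(7/3) since 3 mod 4 = 3, 7 mod 4 = 3; sign now -1
(7/3) = (1/3)   [reduce mod 3]
(1/3) = 1; final value = sign = -1

-1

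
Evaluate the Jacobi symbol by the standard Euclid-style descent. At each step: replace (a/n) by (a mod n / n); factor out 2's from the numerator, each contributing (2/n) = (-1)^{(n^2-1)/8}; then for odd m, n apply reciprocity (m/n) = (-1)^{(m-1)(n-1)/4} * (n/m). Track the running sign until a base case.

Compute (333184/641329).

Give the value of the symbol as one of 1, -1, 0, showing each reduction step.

333184 = 2^7·2603; (2/641329) = +1 since 641329 mod 8 = 1, so (333184/641329) = (+1)^7·(2603/641329); sign now +1
reciprocity: (2603/641329) = +1·(641329/2603) since 2603 mod 4 = 3, 641329 mod 4 = 1; sign now +1
(641329/2603) = (991/2603)   [reduce mod 2603]
reciprocity: (991/2603) = -1·(2603/991) since 991 mod 4 = 3, 2603 mod 4 = 3; sign now -1
(2603/991) = (621/991)   [reduce mod 991]
reciprocity: (621/991) = +1·(991/621) since 621 mod 4 = 1, 991 mod 4 = 3; sign now -1
(991/621) = (370/621)   [reduce mod 621]
370 = 2^1·185; (2/621) = -1 since 621 mod 8 = 5, so (370/621) = (-1)^1·(185/621); sign now +1
reciprocity: (185/621) = +1·(621/185) since 185 mod 4 = 1, 621 mod 4 = 1; sign now +1
(621/185) = (66/185)   [reduce mod 185]
66 = 2^1·33; (2/185) = +1 since 185 mod 8 = 1, so (66/185) = (+1)^1·(33/185); sign now +1
reciprocity: (33/185) = +1·(185/33) since 33 mod 4 = 1, 185 mod 4 = 1; sign now +1
(185/33) = (20/33)   [reduce mod 33]
20 = 2^2·5; (2/33) = +1 since 33 mod 8 = 1, so (20/33) = (+1)^2·(5/33); sign now +1
reciprocity: (5/33) = +1·(33/5) since 5 mod 4 = 1, 33 mod 4 = 1; sign now +1
(33/5) = (3/5)   [reduce mod 5]
reciprocity: (3/5) = +1·(5/3) since 3 mod 4 = 3, 5 mod 4 = 1; sign now +1
(5/3) = (2/3)   [reduce mod 3]
2 = 2^1·1; (2/3) = -1 since 3 mod 8 = 3, so (2/3) = (-1)^1·(1/3); sign now -1
(1/3) = 1; final value = sign = -1

-1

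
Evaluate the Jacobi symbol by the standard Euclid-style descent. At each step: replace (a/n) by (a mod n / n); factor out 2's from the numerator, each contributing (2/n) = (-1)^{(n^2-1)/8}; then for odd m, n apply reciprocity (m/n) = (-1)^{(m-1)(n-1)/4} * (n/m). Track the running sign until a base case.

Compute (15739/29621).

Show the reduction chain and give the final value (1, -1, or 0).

1

flip (15739/29621) -> (29621/15739): both odd, 15739 mod 4 = 3, 29621 mod 4 = 1, so the flip contributes +1; sign now +1
(29621/15739): 29621 mod 15739 = 13882, so (29621/15739) = (13882/15739)
factor out 2^1: 13882 = 2^1·6941; with 15739 mod 8 = 3, (2/15739) = -1; sign now -1; continue with (6941/15739)
flip (6941/15739) -> (15739/6941): both odd, 6941 mod 4 = 1, 15739 mod 4 = 3, so the flip contributes +1; sign now -1
(15739/6941): 15739 mod 6941 = 1857, so (15739/6941) = (1857/6941)
flip (1857/6941) -> (6941/1857): both odd, 1857 mod 4 = 1, 6941 mod 4 = 1, so the flip contributes +1; sign now -1
(6941/1857): 6941 mod 1857 = 1370, so (6941/1857) = (1370/1857)
factor out 2^1: 1370 = 2^1·685; with 1857 mod 8 = 1, (2/1857) = +1; sign now -1; continue with (685/1857)
flip (685/1857) -> (1857/685): both odd, 685 mod 4 = 1, 1857 mod 4 = 1, so the flip contributes +1; sign now -1
(1857/685): 1857 mod 685 = 487, so (1857/685) = (487/685)
flip (487/685) -> (685/487): both odd, 487 mod 4 = 3, 685 mod 4 = 1, so the flip contributes +1; sign now -1
(685/487): 685 mod 487 = 198, so (685/487) = (198/487)
factor out 2^1: 198 = 2^1·99; with 487 mod 8 = 7, (2/487) = +1; sign now -1; continue with (99/487)
flip (99/487) -> (487/99): both odd, 99 mod 4 = 3, 487 mod 4 = 3, so the flip contributes -1; sign now +1
(487/99): 487 mod 99 = 91, so (487/99) = (91/99)
flip (91/99) -> (99/91): both odd, 91 mod 4 = 3, 99 mod 4 = 3, so the flip contributes -1; sign now -1
(99/91): 99 mod 91 = 8, so (99/91) = (8/91)
factor out 2^3: 8 = 2^3·1; with 91 mod 8 = 3, (2/91) = -1; sign now +1; continue with (1/91)
reached (1/91) = 1, so the symbol is +1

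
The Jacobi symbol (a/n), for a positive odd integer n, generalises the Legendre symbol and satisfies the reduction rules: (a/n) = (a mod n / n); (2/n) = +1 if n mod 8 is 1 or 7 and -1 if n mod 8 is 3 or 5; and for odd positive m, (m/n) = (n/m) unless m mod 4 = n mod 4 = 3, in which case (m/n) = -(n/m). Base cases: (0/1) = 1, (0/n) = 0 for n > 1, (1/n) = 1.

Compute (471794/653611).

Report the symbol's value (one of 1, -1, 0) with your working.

factor out 2^1: 471794 = 2^1·235897; with 653611 mod 8 = 3, (2/653611) = -1; sign now -1; continue with (235897/653611)
flip (235897/653611) -> (653611/235897): both odd, 235897 mod 4 = 1, 653611 mod 4 = 3, so the flip contributes +1; sign now -1
(653611/235897): 653611 mod 235897 = 181817, so (653611/235897) = (181817/235897)
flip (181817/235897) -> (235897/181817): both odd, 181817 mod 4 = 1, 235897 mod 4 = 1, so the flip contributes +1; sign now -1
(235897/181817): 235897 mod 181817 = 54080, so (235897/181817) = (54080/181817)
factor out 2^6: 54080 = 2^6·845; with 181817 mod 8 = 1, (2/181817) = +1; sign now -1; continue with (845/181817)
flip (845/181817) -> (181817/845): both odd, 845 mod 4 = 1, 181817 mod 4 = 1, so the flip contributes +1; sign now -1
(181817/845): 181817 mod 845 = 142, so (181817/845) = (142/845)
factor out 2^1: 142 = 2^1·71; with 845 mod 8 = 5, (2/845) = -1; sign now +1; continue with (71/845)
flip (71/845) -> (845/71): both odd, 71 mod 4 = 3, 845 mod 4 = 1, so the flip contributes +1; sign now +1
(845/71): 845 mod 71 = 64, so (845/71) = (64/71)
factor out 2^6: 64 = 2^6·1; with 71 mod 8 = 7, (2/71) = +1; sign now +1; continue with (1/71)
reached (1/71) = 1, so the symbol is +1

1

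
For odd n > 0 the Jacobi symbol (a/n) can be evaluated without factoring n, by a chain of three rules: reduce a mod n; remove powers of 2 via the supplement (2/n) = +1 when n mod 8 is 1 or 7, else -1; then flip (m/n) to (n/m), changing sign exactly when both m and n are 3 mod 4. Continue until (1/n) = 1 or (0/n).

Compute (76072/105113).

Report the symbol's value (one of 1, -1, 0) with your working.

76072 = 2^3·9509; (2/105113) = +1 since 105113 mod 8 = 1, so (76072/105113) = (+1)^3·(9509/105113); sign now +1
reciprocity: (9509/105113) = +1·(105113/9509) since 9509 mod 4 = 1, 105113 mod 4 = 1; sign now +1
(105113/9509) = (514/9509)   [reduce mod 9509]
514 = 2^1·257; (2/9509) = -1 since 9509 mod 8 = 5, so (514/9509) = (-1)^1·(257/9509); sign now -1
reciprocity: (257/9509) = +1·(9509/257) since 257 mod 4 = 1, 9509 mod 4 = 1; sign now -1
(9509/257) = (0/257)   [reduce mod 257]
(0/257) = 0   [gcd(a, n) > 1]; final value = 0

0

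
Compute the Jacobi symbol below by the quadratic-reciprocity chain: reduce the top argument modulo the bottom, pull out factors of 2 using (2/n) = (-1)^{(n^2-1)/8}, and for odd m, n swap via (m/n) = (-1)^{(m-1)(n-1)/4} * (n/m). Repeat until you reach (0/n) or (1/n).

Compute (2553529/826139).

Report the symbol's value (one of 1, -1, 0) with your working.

-1

(2553529/826139) = (75112/826139)   [reduce mod 826139]
75112 = 2^3·9389; (2/826139) = -1 since 826139 mod 8 = 3, so (75112/826139) = (-1)^3·(9389/826139); sign now -1
reciprocity: (9389/826139) = +1·(826139/9389) since 9389 mod 4 = 1, 826139 mod 4 = 3; sign now -1
(826139/9389) = (9296/9389)   [reduce mod 9389]
9296 = 2^4·581; (2/9389) = -1 since 9389 mod 8 = 5, so (9296/9389) = (-1)^4·(581/9389); sign now -1
reciprocity: (581/9389) = +1·(9389/581) since 581 mod 4 = 1, 9389 mod 4 = 1; sign now -1
(9389/581) = (93/581)   [reduce mod 581]
reciprocity: (93/581) = +1·(581/93) since 93 mod 4 = 1, 581 mod 4 = 1; sign now -1
(581/93) = (23/93)   [reduce mod 93]
reciprocity: (23/93) = +1·(93/23) since 23 mod 4 = 3, 93 mod 4 = 1; sign now -1
(93/23) = (1/23)   [reduce mod 23]
(1/23) = 1; final value = sign = -1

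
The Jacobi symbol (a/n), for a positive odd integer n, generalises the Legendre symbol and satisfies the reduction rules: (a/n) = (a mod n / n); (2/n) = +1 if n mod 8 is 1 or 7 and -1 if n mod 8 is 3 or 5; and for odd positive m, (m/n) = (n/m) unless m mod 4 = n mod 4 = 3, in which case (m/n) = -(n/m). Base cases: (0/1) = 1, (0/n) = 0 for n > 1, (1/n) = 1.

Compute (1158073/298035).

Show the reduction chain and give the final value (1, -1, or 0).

(1158073/298035): 1158073 mod 298035 = 263968, so (1158073/298035) = (263968/298035)
factor out 2^5: 263968 = 2^5·8249; with 298035 mod 8 = 3, (2/298035) = -1; sign now -1; continue with (8249/298035)
flip (8249/298035) -> (298035/8249): both odd, 8249 mod 4 = 1, 298035 mod 4 = 3, so the flip contributes +1; sign now -1
(298035/8249): 298035 mod 8249 = 1071, so (298035/8249) = (1071/8249)
flip (1071/8249) -> (8249/1071): both odd, 1071 mod 4 = 3, 8249 mod 4 = 1, so the flip contributes +1; sign now -1
(8249/1071): 8249 mod 1071 = 752, so (8249/1071) = (752/1071)
factor out 2^4: 752 = 2^4·47; with 1071 mod 8 = 7, (2/1071) = +1; sign now -1; continue with (47/1071)
flip (47/1071) -> (1071/47): both odd, 47 mod 4 = 3, 1071 mod 4 = 3, so the flip contributes -1; sign now +1
(1071/47): 1071 mod 47 = 37, so (1071/47) = (37/47)
flip (37/47) -> (47/37): both odd, 37 mod 4 = 1, 47 mod 4 = 3, so the flip contributes +1; sign now +1
(47/37): 47 mod 37 = 10, so (47/37) = (10/37)
factor out 2^1: 10 = 2^1·5; with 37 mod 8 = 5, (2/37) = -1; sign now -1; continue with (5/37)
flip (5/37) -> (37/5): both odd, 5 mod 4 = 1, 37 mod 4 = 1, so the flip contributes +1; sign now -1
(37/5): 37 mod 5 = 2, so (37/5) = (2/5)
factor out 2^1: 2 = 2^1·1; with 5 mod 8 = 5, (2/5) = -1; sign now +1; continue with (1/5)
reached (1/5) = 1, so the symbol is +1

1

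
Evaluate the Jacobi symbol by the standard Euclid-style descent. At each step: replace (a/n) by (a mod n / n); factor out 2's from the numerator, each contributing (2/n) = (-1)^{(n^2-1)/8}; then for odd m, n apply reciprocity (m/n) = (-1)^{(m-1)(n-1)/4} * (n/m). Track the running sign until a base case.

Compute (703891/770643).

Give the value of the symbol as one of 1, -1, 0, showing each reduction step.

flip (703891/770643) -> (770643/703891): both odd, 703891 mod 4 = 3, 770643 mod 4 = 3, so the flip contributes -1; sign now -1
(770643/703891): 770643 mod 703891 = 66752, so (770643/703891) = (66752/703891)
factor out 2^6: 66752 = 2^6·1043; with 703891 mod 8 = 3, (2/703891) = -1; sign now -1; continue with (1043/703891)
flip (1043/703891) -> (703891/1043): both odd, 1043 mod 4 = 3, 703891 mod 4 = 3, so the flip contributes -1; sign now +1
(703891/1043): 703891 mod 1043 = 909, so (703891/1043) = (909/1043)
flip (909/1043) -> (1043/909): both odd, 909 mod 4 = 1, 1043 mod 4 = 3, so the flip contributes +1; sign now +1
(1043/909): 1043 mod 909 = 134, so (1043/909) = (134/909)
factor out 2^1: 134 = 2^1·67; with 909 mod 8 = 5, (2/909) = -1; sign now -1; continue with (67/909)
flip (67/909) -> (909/67): both odd, 67 mod 4 = 3, 909 mod 4 = 1, so the flip contributes +1; sign now -1
(909/67): 909 mod 67 = 38, so (909/67) = (38/67)
factor out 2^1: 38 = 2^1·19; with 67 mod 8 = 3, (2/67) = -1; sign now +1; continue with (19/67)
flip (19/67) -> (67/19): both odd, 19 mod 4 = 3, 67 mod 4 = 3, so the flip contributes -1; sign now -1
(67/19): 67 mod 19 = 10, so (67/19) = (10/19)
factor out 2^1: 10 = 2^1·5; with 19 mod 8 = 3, (2/19) = -1; sign now +1; continue with (5/19)
flip (5/19) -> (19/5): both odd, 5 mod 4 = 1, 19 mod 4 = 3, so the flip contributes +1; sign now +1
(19/5): 19 mod 5 = 4, so (19/5) = (4/5)
factor out 2^2: 4 = 2^2·1; with 5 mod 8 = 5, (2/5) = -1; sign now +1; continue with (1/5)
reached (1/5) = 1, so the symbol is +1

1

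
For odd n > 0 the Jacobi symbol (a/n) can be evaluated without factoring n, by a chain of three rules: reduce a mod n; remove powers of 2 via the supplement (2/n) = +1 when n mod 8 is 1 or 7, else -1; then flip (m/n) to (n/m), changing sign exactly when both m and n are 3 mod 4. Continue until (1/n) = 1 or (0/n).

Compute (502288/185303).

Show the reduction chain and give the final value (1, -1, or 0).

(502288/185303) = (131682/185303)   [reduce mod 185303]
131682 = 2^1·65841; (2/185303) = +1 since 185303 mod 8 = 7, so (131682/185303) = (+1)^1·(65841/185303); sign now +1
reciprocity: (65841/185303) = +1·(185303/65841) since 65841 mod 4 = 1, 185303 mod 4 = 3; sign now +1
(185303/65841) = (53621/65841)   [reduce mod 65841]
reciprocity: (53621/65841) = +1·(65841/53621) since 53621 mod 4 = 1, 65841 mod 4 = 1; sign now +1
(65841/53621) = (12220/53621)   [reduce mod 53621]
12220 = 2^2·3055; (2/53621) = -1 since 53621 mod 8 = 5, so (12220/53621) = (-1)^2·(3055/53621); sign now +1
reciprocity: (3055/53621) = +1·(53621/3055) since 3055 mod 4 = 3, 53621 mod 4 = 1; sign now +1
(53621/3055) = (1686/3055)   [reduce mod 3055]
1686 = 2^1·843; (2/3055) = +1 since 3055 mod 8 = 7, so (1686/3055) = (+1)^1·(843/3055); sign now +1
reciprocity: (843/3055) = -1·(3055/843) since 843 mod 4 = 3, 3055 mod 4 = 3; sign now -1
(3055/843) = (526/843)   [reduce mod 843]
526 = 2^1·263; (2/843) = -1 since 843 mod 8 = 3, so (526/843) = (-1)^1·(263/843); sign now +1
reciprocity: (263/843) = -1·(843/263) since 263 mod 4 = 3, 843 mod 4 = 3; sign now -1
(843/263) = (54/263)   [reduce mod 263]
54 = 2^1·27; (2/263) = +1 since 263 mod 8 = 7, so (54/263) = (+1)^1·(27/263); sign now -1
reciprocity: (27/263) = -1·(263/27) since 27 mod 4 = 3, 263 mod 4 = 3; sign now +1
(263/27) = (20/27)   [reduce mod 27]
20 = 2^2·5; (2/27) = -1 since 27 mod 8 = 3, so (20/27) = (-1)^2·(5/27); sign now +1
reciprocity: (5/27) = +1·(27/5) since 5 mod 4 = 1, 27 mod 4 = 3; sign now +1
(27/5) = (2/5)   [reduce mod 5]
2 = 2^1·1; (2/5) = -1 since 5 mod 8 = 5, so (2/5) = (-1)^1·(1/5); sign now -1
(1/5) = 1; final value = sign = -1

-1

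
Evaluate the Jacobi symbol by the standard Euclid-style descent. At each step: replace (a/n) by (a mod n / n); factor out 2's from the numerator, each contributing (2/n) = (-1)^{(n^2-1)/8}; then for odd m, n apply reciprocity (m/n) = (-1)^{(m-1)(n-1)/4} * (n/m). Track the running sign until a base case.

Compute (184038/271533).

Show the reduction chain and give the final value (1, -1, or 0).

factor out 2^1: 184038 = 2^1·92019; with 271533 mod 8 = 5, (2/271533) = -1; sign now -1; continue with (92019/271533)
flip (92019/271533) -> (271533/92019): both odd, 92019 mod 4 = 3, 271533 mod 4 = 1, so the flip contributes +1; sign now -1
(271533/92019): 271533 mod 92019 = 87495, so (271533/92019) = (87495/92019)
flip (87495/92019) -> (92019/87495): both odd, 87495 mod 4 = 3, 92019 mod 4 = 3, so the flip contributes -1; sign now +1
(92019/87495): 92019 mod 87495 = 4524, so (92019/87495) = (4524/87495)
factor out 2^2: 4524 = 2^2·1131; with 87495 mod 8 = 7, (2/87495) = +1; sign now +1; continue with (1131/87495)
flip (1131/87495) -> (87495/1131): both odd, 1131 mod 4 = 3, 87495 mod 4 = 3, so the flip contributes -1; sign now -1
(87495/1131): 87495 mod 1131 = 408, so (87495/1131) = (408/1131)
factor out 2^3: 408 = 2^3·51; with 1131 mod 8 = 3, (2/1131) = -1; sign now +1; continue with (51/1131)
flip (51/1131) -> (1131/51): both odd, 51 mod 4 = 3, 1131 mod 4 = 3, so the flip contributes -1; sign now -1
(1131/51): 1131 mod 51 = 9, so (1131/51) = (9/51)
flip (9/51) -> (51/9): both odd, 9 mod 4 = 1, 51 mod 4 = 3, so the flip contributes +1; sign now -1
(51/9): 51 mod 9 = 6, so (51/9) = (6/9)
factor out 2^1: 6 = 2^1·3; with 9 mod 8 = 1, (2/9) = +1; sign now -1; continue with (3/9)
flip (3/9) -> (9/3): both odd, 3 mod 4 = 3, 9 mod 4 = 1, so the flip contributes +1; sign now -1
(9/3): 9 mod 3 = 0, so (9/3) = (0/3)
reached (0/3); gcd(a, n) > 1, so (0/3) = 0 and the symbol is 0

0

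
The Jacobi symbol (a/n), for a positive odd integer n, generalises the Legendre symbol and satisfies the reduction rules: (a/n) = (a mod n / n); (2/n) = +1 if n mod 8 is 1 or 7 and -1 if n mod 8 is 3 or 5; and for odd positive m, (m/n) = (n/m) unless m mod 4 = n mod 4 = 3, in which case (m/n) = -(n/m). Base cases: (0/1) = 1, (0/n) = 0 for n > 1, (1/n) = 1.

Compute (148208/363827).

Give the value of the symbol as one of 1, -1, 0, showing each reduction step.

factor out 2^4: 148208 = 2^4·9263; with 363827 mod 8 = 3, (2/363827) = -1; sign now +1; continue with (9263/363827)
flip (9263/363827) -> (363827/9263): both odd, 9263 mod 4 = 3, 363827 mod 4 = 3, so the flip contributes -1; sign now -1
(363827/9263): 363827 mod 9263 = 2570, so (363827/9263) = (2570/9263)
factor out 2^1: 2570 = 2^1·1285; with 9263 mod 8 = 7, (2/9263) = +1; sign now -1; continue with (1285/9263)
flip (1285/9263) -> (9263/1285): both odd, 1285 mod 4 = 1, 9263 mod 4 = 3, so the flip contributes +1; sign now -1
(9263/1285): 9263 mod 1285 = 268, so (9263/1285) = (268/1285)
factor out 2^2: 268 = 2^2·67; with 1285 mod 8 = 5, (2/1285) = -1; sign now -1; continue with (67/1285)
flip (67/1285) -> (1285/67): both odd, 67 mod 4 = 3, 1285 mod 4 = 1, so the flip contributes +1; sign now -1
(1285/67): 1285 mod 67 = 12, so (1285/67) = (12/67)
factor out 2^2: 12 = 2^2·3; with 67 mod 8 = 3, (2/67) = -1; sign now -1; continue with (3/67)
flip (3/67) -> (67/3): both odd, 3 mod 4 = 3, 67 mod 4 = 3, so the flip contributes -1; sign now +1
(67/3): 67 mod 3 = 1, so (67/3) = (1/3)
reached (1/3) = 1, so the symbol is +1

1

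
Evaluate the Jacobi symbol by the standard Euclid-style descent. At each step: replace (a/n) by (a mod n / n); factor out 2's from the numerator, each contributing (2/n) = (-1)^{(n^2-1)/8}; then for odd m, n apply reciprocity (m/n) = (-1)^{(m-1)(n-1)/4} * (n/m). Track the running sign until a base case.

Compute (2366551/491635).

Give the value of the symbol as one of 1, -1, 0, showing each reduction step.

(2366551/491635) = (400011/491635)   [reduce mod 491635]
reciprocity: (400011/491635) = -1·(491635/400011) since 400011 mod 4 = 3, 491635 mod 4 = 3; sign now -1
(491635/400011) = (91624/400011)   [reduce mod 400011]
91624 = 2^3·11453; (2/400011) = -1 since 400011 mod 8 = 3, so (91624/400011) = (-1)^3·(11453/400011); sign now +1
reciprocity: (11453/400011) = +1·(400011/11453) since 11453 mod 4 = 1, 400011 mod 4 = 3; sign now +1
(400011/11453) = (10609/11453)   [reduce mod 11453]
reciprocity: (10609/11453) = +1·(11453/10609) since 10609 mod 4 = 1, 11453 mod 4 = 1; sign now +1
(11453/10609) = (844/10609)   [reduce mod 10609]
844 = 2^2·211; (2/10609) = +1 since 10609 mod 8 = 1, so (844/10609) = (+1)^2·(211/10609); sign now +1
reciprocity: (211/10609) = +1·(10609/211) since 211 mod 4 = 3, 10609 mod 4 = 1; sign now +1
(10609/211) = (59/211)   [reduce mod 211]
reciprocity: (59/211) = -1·(211/59) since 59 mod 4 = 3, 211 mod 4 = 3; sign now -1
(211/59) = (34/59)   [reduce mod 59]
34 = 2^1·17; (2/59) = -1 since 59 mod 8 = 3, so (34/59) = (-1)^1·(17/59); sign now +1
reciprocity: (17/59) = +1·(59/17) since 17 mod 4 = 1, 59 mod 4 = 3; sign now +1
(59/17) = (8/17)   [reduce mod 17]
8 = 2^3·1; (2/17) = +1 since 17 mod 8 = 1, so (8/17) = (+1)^3·(1/17); sign now +1
(1/17) = 1; final value = sign = +1

1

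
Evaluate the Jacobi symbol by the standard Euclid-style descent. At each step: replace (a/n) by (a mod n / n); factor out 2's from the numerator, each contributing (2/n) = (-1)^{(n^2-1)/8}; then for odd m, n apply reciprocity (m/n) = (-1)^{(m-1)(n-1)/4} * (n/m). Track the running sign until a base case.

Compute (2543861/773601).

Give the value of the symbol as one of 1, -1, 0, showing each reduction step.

-1

(2543861/773601): 2543861 mod 773601 = 223058, so (2543861/773601) = (223058/773601)
factor out 2^1: 223058 = 2^1·111529; with 773601 mod 8 = 1, (2/773601) = +1; sign now +1; continue with (111529/773601)
flip (111529/773601) -> (773601/111529): both odd, 111529 mod 4 = 1, 773601 mod 4 = 1, so the flip contributes +1; sign now +1
(773601/111529): 773601 mod 111529 = 104427, so (773601/111529) = (104427/111529)
flip (104427/111529) -> (111529/104427): both odd, 104427 mod 4 = 3, 111529 mod 4 = 1, so the flip contributes +1; sign now +1
(111529/104427): 111529 mod 104427 = 7102, so (111529/104427) = (7102/104427)
factor out 2^1: 7102 = 2^1·3551; with 104427 mod 8 = 3, (2/104427) = -1; sign now -1; continue with (3551/104427)
flip (3551/104427) -> (104427/3551): both odd, 3551 mod 4 = 3, 104427 mod 4 = 3, so the flip contributes -1; sign now +1
(104427/3551): 104427 mod 3551 = 1448, so (104427/3551) = (1448/3551)
factor out 2^3: 1448 = 2^3·181; with 3551 mod 8 = 7, (2/3551) = +1; sign now +1; continue with (181/3551)
flip (181/3551) -> (3551/181): both odd, 181 mod 4 = 1, 3551 mod 4 = 3, so the flip contributes +1; sign now +1
(3551/181): 3551 mod 181 = 112, so (3551/181) = (112/181)
factor out 2^4: 112 = 2^4·7; with 181 mod 8 = 5, (2/181) = -1; sign now +1; continue with (7/181)
flip (7/181) -> (181/7): both odd, 7 mod 4 = 3, 181 mod 4 = 1, so the flip contributes +1; sign now +1
(181/7): 181 mod 7 = 6, so (181/7) = (6/7)
factor out 2^1: 6 = 2^1·3; with 7 mod 8 = 7, (2/7) = +1; sign now +1; continue with (3/7)
flip (3/7) -> (7/3): both odd, 3 mod 4 = 3, 7 mod 4 = 3, so the flip contributes -1; sign now -1
(7/3): 7 mod 3 = 1, so (7/3) = (1/3)
reached (1/3) = 1, so the symbol is -1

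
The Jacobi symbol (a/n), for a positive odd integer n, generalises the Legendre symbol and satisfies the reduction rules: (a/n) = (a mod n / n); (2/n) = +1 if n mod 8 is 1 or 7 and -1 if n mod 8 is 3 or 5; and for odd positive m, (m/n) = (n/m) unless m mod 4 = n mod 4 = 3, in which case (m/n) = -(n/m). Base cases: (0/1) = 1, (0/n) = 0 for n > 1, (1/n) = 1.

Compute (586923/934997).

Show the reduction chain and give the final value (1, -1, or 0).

1

flip (586923/934997) -> (934997/586923): both odd, 586923 mod 4 = 3, 934997 mod 4 = 1, so the flip contributes +1; sign now +1
(934997/586923): 934997 mod 586923 = 348074, so (934997/586923) = (348074/586923)
factor out 2^1: 348074 = 2^1·174037; with 586923 mod 8 = 3, (2/586923) = -1; sign now -1; continue with (174037/586923)
flip (174037/586923) -> (586923/174037): both odd, 174037 mod 4 = 1, 586923 mod 4 = 3, so the flip contributes +1; sign now -1
(586923/174037): 586923 mod 174037 = 64812, so (586923/174037) = (64812/174037)
factor out 2^2: 64812 = 2^2·16203; with 174037 mod 8 = 5, (2/174037) = -1; sign now -1; continue with (16203/174037)
flip (16203/174037) -> (174037/16203): both odd, 16203 mod 4 = 3, 174037 mod 4 = 1, so the flip contributes +1; sign now -1
(174037/16203): 174037 mod 16203 = 12007, so (174037/16203) = (12007/16203)
flip (12007/16203) -> (16203/12007): both odd, 12007 mod 4 = 3, 16203 mod 4 = 3, so the flip contributes -1; sign now +1
(16203/12007): 16203 mod 12007 = 4196, so (16203/12007) = (4196/12007)
factor out 2^2: 4196 = 2^2·1049; with 12007 mod 8 = 7, (2/12007) = +1; sign now +1; continue with (1049/12007)
flip (1049/12007) -> (12007/1049): both odd, 1049 mod 4 = 1, 12007 mod 4 = 3, so the flip contributes +1; sign now +1
(12007/1049): 12007 mod 1049 = 468, so (12007/1049) = (468/1049)
factor out 2^2: 468 = 2^2·117; with 1049 mod 8 = 1, (2/1049) = +1; sign now +1; continue with (117/1049)
flip (117/1049) -> (1049/117): both odd, 117 mod 4 = 1, 1049 mod 4 = 1, so the flip contributes +1; sign now +1
(1049/117): 1049 mod 117 = 113, so (1049/117) = (113/117)
flip (113/117) -> (117/113): both odd, 113 mod 4 = 1, 117 mod 4 = 1, so the flip contributes +1; sign now +1
(117/113): 117 mod 113 = 4, so (117/113) = (4/113)
factor out 2^2: 4 = 2^2·1; with 113 mod 8 = 1, (2/113) = +1; sign now +1; continue with (1/113)
reached (1/113) = 1, so the symbol is +1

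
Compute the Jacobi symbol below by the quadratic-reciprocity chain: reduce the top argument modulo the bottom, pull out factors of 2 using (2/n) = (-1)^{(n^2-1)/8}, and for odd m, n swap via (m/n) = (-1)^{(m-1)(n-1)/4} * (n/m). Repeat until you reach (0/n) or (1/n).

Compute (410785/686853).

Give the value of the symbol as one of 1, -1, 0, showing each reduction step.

reciprocity: (410785/686853) = +1·(686853/410785) since 410785 mod 4 = 1, 686853 mod 4 = 1; sign now +1
(686853/410785) = (276068/410785)   [reduce mod 410785]
276068 = 2^2·69017; (2/410785) = +1 since 410785 mod 8 = 1, so (276068/410785) = (+1)^2·(69017/410785); sign now +1
reciprocity: (69017/410785) = +1·(410785/69017) since 69017 mod 4 = 1, 410785 mod 4 = 1; sign now +1
(410785/69017) = (65700/69017)   [reduce mod 69017]
65700 = 2^2·16425; (2/69017) = +1 since 69017 mod 8 = 1, so (65700/69017) = (+1)^2·(16425/69017); sign now +1
reciprocity: (16425/69017) = +1·(69017/16425) since 16425 mod 4 = 1, 69017 mod 4 = 1; sign now +1
(69017/16425) = (3317/16425)   [reduce mod 16425]
reciprocity: (3317/16425) = +1·(16425/3317) since 3317 mod 4 = 1, 16425 mod 4 = 1; sign now +1
(16425/3317) = (3157/3317)   [reduce mod 3317]
reciprocity: (3157/3317) = +1·(3317/3157) since 3157 mod 4 = 1, 3317 mod 4 = 1; sign now +1
(3317/3157) = (160/3157)   [reduce mod 3157]
160 = 2^5·5; (2/3157) = -1 since 3157 mod 8 = 5, so (160/3157) = (-1)^5·(5/3157); sign now -1
reciprocity: (5/3157) = +1·(3157/5) since 5 mod 4 = 1, 3157 mod 4 = 1; sign now -1
(3157/5) = (2/5)   [reduce mod 5]
2 = 2^1·1; (2/5) = -1 since 5 mod 8 = 5, so (2/5) = (-1)^1·(1/5); sign now +1
(1/5) = 1; final value = sign = +1

1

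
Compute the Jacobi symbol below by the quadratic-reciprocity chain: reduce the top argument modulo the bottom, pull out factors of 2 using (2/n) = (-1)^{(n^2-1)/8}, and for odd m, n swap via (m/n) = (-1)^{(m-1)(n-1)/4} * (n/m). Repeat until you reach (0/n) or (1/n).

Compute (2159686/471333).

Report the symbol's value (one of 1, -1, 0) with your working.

1

(2159686/471333) = (274354/471333)   [reduce mod 471333]
274354 = 2^1·137177; (2/471333) = -1 since 471333 mod 8 = 5, so (274354/471333) = (-1)^1·(137177/471333); sign now -1
reciprocity: (137177/471333) = +1·(471333/137177) since 137177 mod 4 = 1, 471333 mod 4 = 1; sign now -1
(471333/137177) = (59802/137177)   [reduce mod 137177]
59802 = 2^1·29901; (2/137177) = +1 since 137177 mod 8 = 1, so (59802/137177) = (+1)^1·(29901/137177); sign now -1
reciprocity: (29901/137177) = +1·(137177/29901) since 29901 mod 4 = 1, 137177 mod 4 = 1; sign now -1
(137177/29901) = (17573/29901)   [reduce mod 29901]
reciprocity: (17573/29901) = +1·(29901/17573) since 17573 mod 4 = 1, 29901 mod 4 = 1; sign now -1
(29901/17573) = (12328/17573)   [reduce mod 17573]
12328 = 2^3·1541; (2/17573) = -1 since 17573 mod 8 = 5, so (12328/17573) = (-1)^3·(1541/17573); sign now +1
reciprocity: (1541/17573) = +1·(17573/1541) since 1541 mod 4 = 1, 17573 mod 4 = 1; sign now +1
(17573/1541) = (622/1541)   [reduce mod 1541]
622 = 2^1·311; (2/1541) = -1 since 1541 mod 8 = 5, so (622/1541) = (-1)^1·(311/1541); sign now -1
reciprocity: (311/1541) = +1·(1541/311) since 311 mod 4 = 3, 1541 mod 4 = 1; sign now -1
(1541/311) = (297/311)   [reduce mod 311]
reciprocity: (297/311) = +1·(311/297) since 297 mod 4 = 1, 311 mod 4 = 3; sign now -1
(311/297) = (14/297)   [reduce mod 297]
14 = 2^1·7; (2/297) = +1 since 297 mod 8 = 1, so (14/297) = (+1)^1·(7/297); sign now -1
reciprocity: (7/297) = +1·(297/7) since 7 mod 4 = 3, 297 mod 4 = 1; sign now -1
(297/7) = (3/7)   [reduce mod 7]
reciprocity: (3/7) = -1·(7/3) since 3 mod 4 = 3, 7 mod 4 = 3; sign now +1
(7/3) = (1/3)   [reduce mod 3]
(1/3) = 1; final value = sign = +1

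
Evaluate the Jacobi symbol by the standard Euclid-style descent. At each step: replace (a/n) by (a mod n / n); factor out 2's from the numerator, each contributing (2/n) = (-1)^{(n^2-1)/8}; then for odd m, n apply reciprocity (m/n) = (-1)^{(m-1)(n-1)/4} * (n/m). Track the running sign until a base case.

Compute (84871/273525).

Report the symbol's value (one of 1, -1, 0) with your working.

-1

reciprocity: (84871/273525) = +1·(273525/84871) since 84871 mod 4 = 3, 273525 mod 4 = 1; sign now +1
(273525/84871) = (18912/84871)   [reduce mod 84871]
18912 = 2^5·591; (2/84871) = +1 since 84871 mod 8 = 7, so (18912/84871) = (+1)^5·(591/84871); sign now +1
reciprocity: (591/84871) = -1·(84871/591) since 591 mod 4 = 3, 84871 mod 4 = 3; sign now -1
(84871/591) = (358/591)   [reduce mod 591]
358 = 2^1·179; (2/591) = +1 since 591 mod 8 = 7, so (358/591) = (+1)^1·(179/591); sign now -1
reciprocity: (179/591) = -1·(591/179) since 179 mod 4 = 3, 591 mod 4 = 3; sign now +1
(591/179) = (54/179)   [reduce mod 179]
54 = 2^1·27; (2/179) = -1 since 179 mod 8 = 3, so (54/179) = (-1)^1·(27/179); sign now -1
reciprocity: (27/179) = -1·(179/27) since 27 mod 4 = 3, 179 mod 4 = 3; sign now +1
(179/27) = (17/27)   [reduce mod 27]
reciprocity: (17/27) = +1·(27/17) since 17 mod 4 = 1, 27 mod 4 = 3; sign now +1
(27/17) = (10/17)   [reduce mod 17]
10 = 2^1·5; (2/17) = +1 since 17 mod 8 = 1, so (10/17) = (+1)^1·(5/17); sign now +1
reciprocity: (5/17) = +1·(17/5) since 5 mod 4 = 1, 17 mod 4 = 1; sign now +1
(17/5) = (2/5)   [reduce mod 5]
2 = 2^1·1; (2/5) = -1 since 5 mod 8 = 5, so (2/5) = (-1)^1·(1/5); sign now -1
(1/5) = 1; final value = sign = -1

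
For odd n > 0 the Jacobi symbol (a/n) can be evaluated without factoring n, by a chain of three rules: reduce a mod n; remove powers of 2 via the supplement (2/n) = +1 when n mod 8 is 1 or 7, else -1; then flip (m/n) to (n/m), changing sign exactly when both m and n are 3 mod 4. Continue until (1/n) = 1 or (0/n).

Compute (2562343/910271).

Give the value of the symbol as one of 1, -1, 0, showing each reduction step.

1

(2562343/910271) = (741801/910271)   [reduce mod 910271]
reciprocity: (741801/910271) = +1·(910271/741801) since 741801 mod 4 = 1, 910271 mod 4 = 3; sign now +1
(910271/741801) = (168470/741801)   [reduce mod 741801]
168470 = 2^1·84235; (2/741801) = +1 since 741801 mod 8 = 1, so (168470/741801) = (+1)^1·(84235/741801); sign now +1
reciprocity: (84235/741801) = +1·(741801/84235) since 84235 mod 4 = 3, 741801 mod 4 = 1; sign now +1
(741801/84235) = (67921/84235)   [reduce mod 84235]
reciprocity: (67921/84235) = +1·(84235/67921) since 67921 mod 4 = 1, 84235 mod 4 = 3; sign now +1
(84235/67921) = (16314/67921)   [reduce mod 67921]
16314 = 2^1·8157; (2/67921) = +1 since 67921 mod 8 = 1, so (16314/67921) = (+1)^1·(8157/67921); sign now +1
reciprocity: (8157/67921) = +1·(67921/8157) since 8157 mod 4 = 1, 67921 mod 4 = 1; sign now +1
(67921/8157) = (2665/8157)   [reduce mod 8157]
reciprocity: (2665/8157) = +1·(8157/2665) since 2665 mod 4 = 1, 8157 mod 4 = 1; sign now +1
(8157/2665) = (162/2665)   [reduce mod 2665]
162 = 2^1·81; (2/2665) = +1 since 2665 mod 8 = 1, so (162/2665) = (+1)^1·(81/2665); sign now +1
reciprocity: (81/2665) = +1·(2665/81) since 81 mod 4 = 1, 2665 mod 4 = 1; sign now +1
(2665/81) = (73/81)   [reduce mod 81]
reciprocity: (73/81) = +1·(81/73) since 73 mod 4 = 1, 81 mod 4 = 1; sign now +1
(81/73) = (8/73)   [reduce mod 73]
8 = 2^3·1; (2/73) = +1 since 73 mod 8 = 1, so (8/73) = (+1)^3·(1/73); sign now +1
(1/73) = 1; final value = sign = +1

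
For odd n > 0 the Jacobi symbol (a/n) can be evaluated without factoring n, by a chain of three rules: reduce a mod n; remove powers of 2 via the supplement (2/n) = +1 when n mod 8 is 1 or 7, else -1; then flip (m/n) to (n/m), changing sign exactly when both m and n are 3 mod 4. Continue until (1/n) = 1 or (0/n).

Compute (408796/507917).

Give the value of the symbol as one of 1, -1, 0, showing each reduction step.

factor out 2^2: 408796 = 2^2·102199; with 507917 mod 8 = 5, (2/507917) = -1; sign now +1; continue with (102199/507917)
flip (102199/507917) -> (507917/102199): both odd, 102199 mod 4 = 3, 507917 mod 4 = 1, so the flip contributes +1; sign now +1
(507917/102199): 507917 mod 102199 = 99121, so (507917/102199) = (99121/102199)
flip (99121/102199) -> (102199/99121): both odd, 99121 mod 4 = 1, 102199 mod 4 = 3, so the flip contributes +1; sign now +1
(102199/99121): 102199 mod 99121 = 3078, so (102199/99121) = (3078/99121)
factor out 2^1: 3078 = 2^1·1539; with 99121 mod 8 = 1, (2/99121) = +1; sign now +1; continue with (1539/99121)
flip (1539/99121) -> (99121/1539): both odd, 1539 mod 4 = 3, 99121 mod 4 = 1, so the flip contributes +1; sign now +1
(99121/1539): 99121 mod 1539 = 625, so (99121/1539) = (625/1539)
flip (625/1539) -> (1539/625): both odd, 625 mod 4 = 1, 1539 mod 4 = 3, so the flip contributes +1; sign now +1
(1539/625): 1539 mod 625 = 289, so (1539/625) = (289/625)
flip (289/625) -> (625/289): both odd, 289 mod 4 = 1, 625 mod 4 = 1, so the flip contributes +1; sign now +1
(625/289): 625 mod 289 = 47, so (625/289) = (47/289)
flip (47/289) -> (289/47): both odd, 47 mod 4 = 3, 289 mod 4 = 1, so the flip contributes +1; sign now +1
(289/47): 289 mod 47 = 7, so (289/47) = (7/47)
flip (7/47) -> (47/7): both odd, 7 mod 4 = 3, 47 mod 4 = 3, so the flip contributes -1; sign now -1
(47/7): 47 mod 7 = 5, so (47/7) = (5/7)
flip (5/7) -> (7/5): both odd, 5 mod 4 = 1, 7 mod 4 = 3, so the flip contributes +1; sign now -1
(7/5): 7 mod 5 = 2, so (7/5) = (2/5)
factor out 2^1: 2 = 2^1·1; with 5 mod 8 = 5, (2/5) = -1; sign now +1; continue with (1/5)
reached (1/5) = 1, so the symbol is +1

1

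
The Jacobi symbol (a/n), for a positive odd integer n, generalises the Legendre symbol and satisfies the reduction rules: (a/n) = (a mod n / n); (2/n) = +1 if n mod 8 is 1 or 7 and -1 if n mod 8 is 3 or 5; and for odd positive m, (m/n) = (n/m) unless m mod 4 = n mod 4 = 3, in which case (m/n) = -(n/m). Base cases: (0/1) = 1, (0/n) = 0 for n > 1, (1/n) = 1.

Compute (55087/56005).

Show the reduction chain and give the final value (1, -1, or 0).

reciprocity: (55087/56005) = +1·(56005/55087) since 55087 mod 4 = 3, 56005 mod 4 = 1; sign now +1
(56005/55087) = (918/55087)   [reduce mod 55087]
918 = 2^1·459; (2/55087) = +1 since 55087 mod 8 = 7, so (918/55087) = (+1)^1·(459/55087); sign now +1
reciprocity: (459/55087) = -1·(55087/459) since 459 mod 4 = 3, 55087 mod 4 = 3; sign now -1
(55087/459) = (7/459)   [reduce mod 459]
reciprocity: (7/459) = -1·(459/7) since 7 mod 4 = 3, 459 mod 4 = 3; sign now +1
(459/7) = (4/7)   [reduce mod 7]
4 = 2^2·1; (2/7) = +1 since 7 mod 8 = 7, so (4/7) = (+1)^2·(1/7); sign now +1
(1/7) = 1; final value = sign = +1

1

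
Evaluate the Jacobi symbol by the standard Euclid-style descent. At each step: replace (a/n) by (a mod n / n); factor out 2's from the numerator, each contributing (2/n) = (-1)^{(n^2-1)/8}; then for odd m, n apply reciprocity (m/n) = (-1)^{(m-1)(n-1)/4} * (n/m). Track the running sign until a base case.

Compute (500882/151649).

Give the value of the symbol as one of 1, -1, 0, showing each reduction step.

(500882/151649) = (45935/151649)   [reduce mod 151649]
reciprocity: (45935/151649) = +1·(151649/45935) since 45935 mod 4 = 3, 151649 mod 4 = 1; sign now +1
(151649/45935) = (13844/45935)   [reduce mod 45935]
13844 = 2^2·3461; (2/45935) = +1 since 45935 mod 8 = 7, so (13844/45935) = (+1)^2·(3461/45935); sign now +1
reciprocity: (3461/45935) = +1·(45935/3461) since 3461 mod 4 = 1, 45935 mod 4 = 3; sign now +1
(45935/3461) = (942/3461)   [reduce mod 3461]
942 = 2^1·471; (2/3461) = -1 since 3461 mod 8 = 5, so (942/3461) = (-1)^1·(471/3461); sign now -1
reciprocity: (471/3461) = +1·(3461/471) since 471 mod 4 = 3, 3461 mod 4 = 1; sign now -1
(3461/471) = (164/471)   [reduce mod 471]
164 = 2^2·41; (2/471) = +1 since 471 mod 8 = 7, so (164/471) = (+1)^2·(41/471); sign now -1
reciprocity: (41/471) = +1·(471/41) since 41 mod 4 = 1, 471 mod 4 = 3; sign now -1
(471/41) = (20/41)   [reduce mod 41]
20 = 2^2·5; (2/41) = +1 since 41 mod 8 = 1, so (20/41) = (+1)^2·(5/41); sign now -1
reciprocity: (5/41) = +1·(41/5) since 5 mod 4 = 1, 41 mod 4 = 1; sign now -1
(41/5) = (1/5)   [reduce mod 5]
(1/5) = 1; final value = sign = -1

-1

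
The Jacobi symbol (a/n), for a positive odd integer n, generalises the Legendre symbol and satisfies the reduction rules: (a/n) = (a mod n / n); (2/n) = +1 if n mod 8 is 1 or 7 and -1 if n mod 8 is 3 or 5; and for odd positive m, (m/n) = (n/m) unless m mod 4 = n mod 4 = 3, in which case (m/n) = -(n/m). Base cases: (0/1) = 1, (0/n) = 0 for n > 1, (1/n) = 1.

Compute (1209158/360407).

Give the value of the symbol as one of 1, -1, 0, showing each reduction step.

(1209158/360407) = (127937/360407)   [reduce mod 360407]
reciprocity: (127937/360407) = +1·(360407/127937) since 127937 mod 4 = 1, 360407 mod 4 = 3; sign now +1
(360407/127937) = (104533/127937)   [reduce mod 127937]
reciprocity: (104533/127937) = +1·(127937/104533) since 104533 mod 4 = 1, 127937 mod 4 = 1; sign now +1
(127937/104533) = (23404/104533)   [reduce mod 104533]
23404 = 2^2·5851; (2/104533) = -1 since 104533 mod 8 = 5, so (23404/104533) = (-1)^2·(5851/104533); sign now +1
reciprocity: (5851/104533) = +1·(104533/5851) since 5851 mod 4 = 3, 104533 mod 4 = 1; sign now +1
(104533/5851) = (5066/5851)   [reduce mod 5851]
5066 = 2^1·2533; (2/5851) = -1 since 5851 mod 8 = 3, so (5066/5851) = (-1)^1·(2533/5851); sign now -1
reciprocity: (2533/5851) = +1·(5851/2533) since 2533 mod 4 = 1, 5851 mod 4 = 3; sign now -1
(5851/2533) = (785/2533)   [reduce mod 2533]
reciprocity: (785/2533) = +1·(2533/785) since 785 mod 4 = 1, 2533 mod 4 = 1; sign now -1
(2533/785) = (178/785)   [reduce mod 785]
178 = 2^1·89; (2/785) = +1 since 785 mod 8 = 1, so (178/785) = (+1)^1·(89/785); sign now -1
reciprocity: (89/785) = +1·(785/89) since 89 mod 4 = 1, 785 mod 4 = 1; sign now -1
(785/89) = (73/89)   [reduce mod 89]
reciprocity: (73/89) = +1·(89/73) since 73 mod 4 = 1, 89 mod 4 = 1; sign now -1
(89/73) = (16/73)   [reduce mod 73]
16 = 2^4·1; (2/73) = +1 since 73 mod 8 = 1, so (16/73) = (+1)^4·(1/73); sign now -1
(1/73) = 1; final value = sign = -1

-1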